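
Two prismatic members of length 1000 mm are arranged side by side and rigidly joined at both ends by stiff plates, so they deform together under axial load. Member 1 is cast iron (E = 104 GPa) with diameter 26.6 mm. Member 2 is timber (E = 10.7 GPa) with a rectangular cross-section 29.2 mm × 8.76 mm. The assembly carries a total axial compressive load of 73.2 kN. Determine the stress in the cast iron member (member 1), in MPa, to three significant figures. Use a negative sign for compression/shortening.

A_1 = 555.7 mm².
A_2 = 255.8 mm².
Equal strain + equilibrium ⇒ each member carries load in proportion to AE: A₁E₁ = 57790000 N, A₂E₂ = 2737000 N, ΣAE = 60530000 N.
σ₁ = P·E₁/ΣAE = -73200·104000/60530000 = -125.8 MPa.

-126 MPa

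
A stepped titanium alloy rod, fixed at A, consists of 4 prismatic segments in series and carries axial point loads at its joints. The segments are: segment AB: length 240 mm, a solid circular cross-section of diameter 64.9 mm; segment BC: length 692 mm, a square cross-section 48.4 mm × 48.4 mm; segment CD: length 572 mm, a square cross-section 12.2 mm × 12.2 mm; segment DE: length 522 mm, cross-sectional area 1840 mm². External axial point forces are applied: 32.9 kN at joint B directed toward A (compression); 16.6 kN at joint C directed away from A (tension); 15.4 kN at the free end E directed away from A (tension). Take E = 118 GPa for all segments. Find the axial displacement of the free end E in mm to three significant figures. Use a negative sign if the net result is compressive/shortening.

0.618 mm

Internal axial forces (sectioning from the free end, tension +): N_DE = 15.4 kN, N_CD = 15.4 kN, N_BC = 32 kN, N_AB = -0.9 kN.
A_AB = 3308 mm².
A_BC = 2343 mm².
A_CD = 148.8 mm².
δ_AB = -900·240/(3308·118000) = -0.0005533 mm
δ_BC = 32000·692/(2343·118000) = 0.08011 mm
δ_CD = 15400·572/(148.8·118000) = 0.5016 mm
δ_DE = 15400·522/(1840·118000) = 0.03702 mm
δ = Σδ_i = 0.6181 mm.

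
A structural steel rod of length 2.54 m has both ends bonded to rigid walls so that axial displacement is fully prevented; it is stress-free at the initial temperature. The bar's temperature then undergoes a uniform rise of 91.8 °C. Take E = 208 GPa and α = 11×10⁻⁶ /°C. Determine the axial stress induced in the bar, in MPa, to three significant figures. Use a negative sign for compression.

-210 MPa

Free thermal expansion αLΔT = 11e-6 · 2540 · 91.8 = 2.565 mm.
The walls impose strain ε = −(2.565)/2540 = -1.0098e-03; σ = Eε = 208000 · -1.0098e-03 = -210 MPa.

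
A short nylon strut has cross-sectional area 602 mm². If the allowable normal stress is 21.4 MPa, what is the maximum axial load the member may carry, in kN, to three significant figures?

P_max = σ_allow · A = 21.4 · 602 = 12880 N = 12.88 kN.

12.9 kN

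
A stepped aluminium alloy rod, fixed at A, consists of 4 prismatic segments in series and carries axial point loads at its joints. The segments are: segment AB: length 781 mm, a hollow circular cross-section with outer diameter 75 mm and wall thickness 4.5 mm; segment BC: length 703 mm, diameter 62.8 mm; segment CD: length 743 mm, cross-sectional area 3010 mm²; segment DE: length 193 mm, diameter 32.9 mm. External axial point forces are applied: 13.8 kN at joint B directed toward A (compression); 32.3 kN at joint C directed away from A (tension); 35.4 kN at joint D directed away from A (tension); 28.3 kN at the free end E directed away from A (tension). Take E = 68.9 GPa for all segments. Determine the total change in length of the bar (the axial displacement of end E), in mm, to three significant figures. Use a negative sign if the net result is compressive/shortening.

1.57 mm

Internal axial forces (sectioning from the free end, tension +): N_DE = 28.3 kN, N_CD = 63.7 kN, N_BC = 96 kN, N_AB = 82.2 kN.
A_AB = 996.7 mm².
A_BC = 3097 mm².
A_DE = 850.1 mm².
δ_AB = 82200·781/(996.7·68900) = 0.9349 mm
δ_BC = 96000·703/(3097·68900) = 0.3162 mm
δ_CD = 63700·743/(3010·68900) = 0.2282 mm
δ_DE = 28300·193/(850.1·68900) = 0.09325 mm
δ = Σδ_i = 1.573 mm.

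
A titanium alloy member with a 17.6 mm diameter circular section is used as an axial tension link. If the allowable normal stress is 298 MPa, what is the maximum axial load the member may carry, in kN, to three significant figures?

A = 243.3 mm².
P_max = σ_allow · A = 298 · 243.3 = 72500 N = 72.5 kN.

72.5 kN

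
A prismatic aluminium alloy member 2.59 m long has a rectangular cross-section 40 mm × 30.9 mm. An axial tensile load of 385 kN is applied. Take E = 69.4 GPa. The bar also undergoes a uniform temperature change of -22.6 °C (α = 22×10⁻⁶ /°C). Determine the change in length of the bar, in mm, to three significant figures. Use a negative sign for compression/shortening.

10.3 mm

A = 1236 mm².
δ_mech = NL/(AE) = 385000·2590/(1236·69400) = 11.62 mm.
δ_thermal = αLΔT = 22e-6·2590·-22.6 = -1.288 mm.
δ = δ_mech + δ_thermal = 10.34 mm.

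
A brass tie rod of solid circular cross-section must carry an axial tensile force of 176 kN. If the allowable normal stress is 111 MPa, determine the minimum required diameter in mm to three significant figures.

Required area A ≥ P/σ_allow = 176000/111 = 1586 mm².
For a solid circular section, d ≥ √(4A/π) = 44.93 mm.

44.9 mm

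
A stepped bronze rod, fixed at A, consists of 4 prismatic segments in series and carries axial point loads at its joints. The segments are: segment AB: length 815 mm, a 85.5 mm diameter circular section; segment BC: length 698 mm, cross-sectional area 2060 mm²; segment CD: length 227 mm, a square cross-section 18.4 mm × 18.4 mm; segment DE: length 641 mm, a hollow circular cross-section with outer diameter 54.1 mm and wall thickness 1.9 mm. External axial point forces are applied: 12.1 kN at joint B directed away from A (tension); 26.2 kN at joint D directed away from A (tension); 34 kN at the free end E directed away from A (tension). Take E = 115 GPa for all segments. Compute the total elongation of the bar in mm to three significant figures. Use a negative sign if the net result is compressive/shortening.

Internal axial forces (sectioning from the free end, tension +): N_DE = 34 kN, N_CD = 60.2 kN, N_BC = 60.2 kN, N_AB = 72.3 kN.
A_AB = 5741 mm².
A_CD = 338.6 mm².
A_DE = 311.6 mm².
δ_AB = 72300·815/(5741·115000) = 0.08924 mm
δ_BC = 60200·698/(2060·115000) = 0.1774 mm
δ_CD = 60200·227/(338.6·115000) = 0.351 mm
δ_DE = 34000·641/(311.6·115000) = 0.6082 mm
δ = Σδ_i = 1.226 mm.

1.23 mm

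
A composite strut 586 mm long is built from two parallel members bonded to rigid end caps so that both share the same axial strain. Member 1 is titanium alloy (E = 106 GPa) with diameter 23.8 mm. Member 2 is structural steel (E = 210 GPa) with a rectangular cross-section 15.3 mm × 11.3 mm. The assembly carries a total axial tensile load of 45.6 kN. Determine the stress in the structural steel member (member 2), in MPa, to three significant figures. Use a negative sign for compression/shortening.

115 MPa

A_1 = 444.9 mm².
A_2 = 172.9 mm².
Equal strain + equilibrium ⇒ each member carries load in proportion to AE: A₁E₁ = 47160000 N, A₂E₂ = 36310000 N, ΣAE = 83460000 N.
σ₂ = P·E₂/ΣAE = 45600·210000/83460000 = 114.7 MPa.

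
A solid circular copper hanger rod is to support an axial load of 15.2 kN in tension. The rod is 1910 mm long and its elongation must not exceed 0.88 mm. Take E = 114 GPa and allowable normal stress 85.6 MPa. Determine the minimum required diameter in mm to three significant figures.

Required area A ≥ P/σ_allow = 15200/85.6 = 177.6 mm².
For a solid circular section, d ≥ √(4A/π) = 15.04 mm.
Elongation limit: A ≥ PL/(Eδ_allow) = 15200·1910/(114000·0.88) = 289.4 mm² ⇒ d ≥ 19.2 mm.
The elongation limit governs.

19.2 mm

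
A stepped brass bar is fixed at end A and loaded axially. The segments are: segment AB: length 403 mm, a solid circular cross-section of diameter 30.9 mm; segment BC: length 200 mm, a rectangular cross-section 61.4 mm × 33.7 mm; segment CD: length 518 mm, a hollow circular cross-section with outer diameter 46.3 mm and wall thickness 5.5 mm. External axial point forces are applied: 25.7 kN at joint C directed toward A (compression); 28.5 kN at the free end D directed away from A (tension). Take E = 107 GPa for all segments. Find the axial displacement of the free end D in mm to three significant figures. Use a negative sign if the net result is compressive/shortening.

0.212 mm

Internal axial forces (sectioning from the free end, tension +): N_CD = 28.5 kN, N_BC = 2.8 kN, N_AB = 2.8 kN.
A_AB = 749.9 mm².
A_BC = 2069 mm².
A_CD = 705 mm².
δ_AB = 2800·403/(749.9·107000) = 0.01406 mm
δ_BC = 2800·200/(2069·107000) = 0.002529 mm
δ_CD = 28500·518/(705·107000) = 0.1957 mm
δ = Σδ_i = 0.2123 mm.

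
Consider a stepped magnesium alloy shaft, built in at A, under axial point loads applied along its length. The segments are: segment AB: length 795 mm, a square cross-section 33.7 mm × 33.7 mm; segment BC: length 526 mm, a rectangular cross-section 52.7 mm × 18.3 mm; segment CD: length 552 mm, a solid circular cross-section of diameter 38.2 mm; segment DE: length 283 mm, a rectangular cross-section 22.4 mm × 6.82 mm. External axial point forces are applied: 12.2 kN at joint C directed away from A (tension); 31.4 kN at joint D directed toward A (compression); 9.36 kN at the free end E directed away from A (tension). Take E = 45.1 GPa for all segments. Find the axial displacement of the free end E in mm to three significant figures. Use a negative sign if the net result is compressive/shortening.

-0.123 mm

Internal axial forces (sectioning from the free end, tension +): N_DE = 9.36 kN, N_CD = -22.04 kN, N_BC = -9.84 kN, N_AB = -9.84 kN.
A_AB = 1136 mm².
A_BC = 964.4 mm².
A_CD = 1146 mm².
A_DE = 152.8 mm².
δ_AB = -9840·795/(1136·45100) = -0.1527 mm
δ_BC = -9840·526/(964.4·45100) = -0.119 mm
δ_CD = -22040·552/(1146·45100) = -0.2354 mm
δ_DE = 9360·283/(152.8·45100) = 0.3845 mm
δ = Σδ_i = -0.1226 mm.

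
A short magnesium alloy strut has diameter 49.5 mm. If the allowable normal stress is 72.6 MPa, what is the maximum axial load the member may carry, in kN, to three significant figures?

A = 1924 mm².
P_max = σ_allow · A = 72.6 · 1924 = 139700 N = 139.7 kN.

140 kN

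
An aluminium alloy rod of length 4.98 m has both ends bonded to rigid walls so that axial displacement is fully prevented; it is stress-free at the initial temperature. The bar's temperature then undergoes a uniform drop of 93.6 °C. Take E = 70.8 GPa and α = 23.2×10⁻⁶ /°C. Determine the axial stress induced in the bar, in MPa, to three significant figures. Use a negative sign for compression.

154 MPa

Free thermal expansion αLΔT = 23.2e-6 · 4980 · -93.6 = -10.81 mm.
The walls impose strain ε = −(-10.81)/4980 = 2.1715e-03; σ = Eε = 70800 · 2.1715e-03 = 153.7 MPa.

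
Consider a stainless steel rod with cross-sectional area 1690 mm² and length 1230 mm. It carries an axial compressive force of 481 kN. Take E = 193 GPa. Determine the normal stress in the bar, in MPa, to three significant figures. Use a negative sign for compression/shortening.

σ = N/A = -481000/1690 = -284.6 MPa.

-285 MPa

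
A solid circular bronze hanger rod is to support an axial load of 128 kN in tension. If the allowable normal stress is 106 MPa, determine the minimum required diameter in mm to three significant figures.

39.2 mm

Required area A ≥ P/σ_allow = 128000/106 = 1208 mm².
For a solid circular section, d ≥ √(4A/π) = 39.21 mm.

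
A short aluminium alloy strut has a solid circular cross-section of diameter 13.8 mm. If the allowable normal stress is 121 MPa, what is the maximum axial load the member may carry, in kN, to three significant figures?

18.1 kN

A = 149.6 mm².
P_max = σ_allow · A = 121 · 149.6 = 18100 N = 18.1 kN.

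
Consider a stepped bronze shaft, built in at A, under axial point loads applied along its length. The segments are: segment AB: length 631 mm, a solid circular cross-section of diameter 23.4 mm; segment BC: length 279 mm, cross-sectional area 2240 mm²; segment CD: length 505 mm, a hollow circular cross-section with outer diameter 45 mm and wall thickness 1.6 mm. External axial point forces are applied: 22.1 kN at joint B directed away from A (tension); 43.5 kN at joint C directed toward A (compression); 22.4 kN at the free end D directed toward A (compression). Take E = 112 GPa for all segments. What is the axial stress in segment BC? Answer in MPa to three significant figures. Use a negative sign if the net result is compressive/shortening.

-29.4 MPa

Internal axial forces (sectioning from the free end, tension +): N_CD = -22.4 kN, N_BC = -65.9 kN, N_AB = -43.8 kN.
σ_BC = N_BC/A_BC = -65900/2240 = -29.42 MPa.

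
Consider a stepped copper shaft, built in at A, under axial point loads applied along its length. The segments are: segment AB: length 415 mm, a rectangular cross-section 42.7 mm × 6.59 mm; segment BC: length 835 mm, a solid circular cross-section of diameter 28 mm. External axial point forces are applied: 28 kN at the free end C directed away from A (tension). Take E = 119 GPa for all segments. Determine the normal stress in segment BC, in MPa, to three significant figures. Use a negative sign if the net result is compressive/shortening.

45.5 MPa

Internal axial forces (sectioning from the free end, tension +): N_BC = 28 kN, N_AB = 28 kN.
A_BC = 615.8 mm².
σ_BC = N_BC/A_BC = 28000/615.8 = 45.47 MPa.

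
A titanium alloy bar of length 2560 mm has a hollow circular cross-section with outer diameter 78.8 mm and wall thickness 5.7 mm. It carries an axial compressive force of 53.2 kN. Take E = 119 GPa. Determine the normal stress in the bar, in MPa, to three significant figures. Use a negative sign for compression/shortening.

A = 1309 mm².
σ = N/A = -53200/1309 = -40.64 MPa.

-40.6 MPa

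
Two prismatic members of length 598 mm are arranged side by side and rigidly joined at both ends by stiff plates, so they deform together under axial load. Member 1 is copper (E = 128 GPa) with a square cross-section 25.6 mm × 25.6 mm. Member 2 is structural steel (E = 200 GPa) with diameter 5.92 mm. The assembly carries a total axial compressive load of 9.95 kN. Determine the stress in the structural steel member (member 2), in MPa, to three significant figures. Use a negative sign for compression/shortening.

A_1 = 655.4 mm².
A_2 = 27.53 mm².
Equal strain + equilibrium ⇒ each member carries load in proportion to AE: A₁E₁ = 83890000 N, A₂E₂ = 5505000 N, ΣAE = 89390000 N.
σ₂ = P·E₂/ΣAE = -9950·200000/89390000 = -22.26 MPa.

-22.3 MPa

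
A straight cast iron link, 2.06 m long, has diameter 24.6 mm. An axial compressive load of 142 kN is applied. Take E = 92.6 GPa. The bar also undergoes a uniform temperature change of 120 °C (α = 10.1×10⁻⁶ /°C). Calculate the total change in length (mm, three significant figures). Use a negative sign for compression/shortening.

A = 475.3 mm².
δ_mech = NL/(AE) = -142000·2060/(475.3·92600) = -6.646 mm.
δ_thermal = αLΔT = 10.1e-6·2060·120 = 2.497 mm.
δ = δ_mech + δ_thermal = -4.15 mm.

-4.15 mm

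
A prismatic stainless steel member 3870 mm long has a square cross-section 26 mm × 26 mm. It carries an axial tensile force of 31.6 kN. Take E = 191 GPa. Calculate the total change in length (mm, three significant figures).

A = 676 mm².
δ_mech = NL/(AE) = 31600·3870/(676·191000) = 0.9471 mm.

0.947 mm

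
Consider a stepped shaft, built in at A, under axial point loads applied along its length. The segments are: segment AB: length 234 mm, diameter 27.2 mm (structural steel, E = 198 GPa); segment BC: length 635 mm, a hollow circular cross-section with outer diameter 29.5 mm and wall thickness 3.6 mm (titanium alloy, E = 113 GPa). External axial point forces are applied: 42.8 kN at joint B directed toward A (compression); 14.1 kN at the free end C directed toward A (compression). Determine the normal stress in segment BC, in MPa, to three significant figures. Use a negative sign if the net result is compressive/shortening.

-48.1 MPa

Internal axial forces (sectioning from the free end, tension +): N_BC = -14.1 kN, N_AB = -56.9 kN.
A_BC = 292.9 mm².
σ_BC = N_BC/A_BC = -14100/292.9 = -48.14 MPa.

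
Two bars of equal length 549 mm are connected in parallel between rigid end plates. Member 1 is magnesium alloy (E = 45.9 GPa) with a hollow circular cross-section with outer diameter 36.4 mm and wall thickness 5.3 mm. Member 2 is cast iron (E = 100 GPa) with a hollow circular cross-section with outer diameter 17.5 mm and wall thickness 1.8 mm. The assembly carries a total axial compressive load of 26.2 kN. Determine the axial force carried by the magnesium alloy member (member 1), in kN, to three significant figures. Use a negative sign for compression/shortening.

A_1 = 517.8 mm².
A_2 = 88.78 mm².
Equal strain + equilibrium ⇒ each member carries load in proportion to AE: A₁E₁ = 23770000 N, A₂E₂ = 8878000 N, ΣAE = 32650000 N.
F₁ = P·A₁E₁/ΣAE = -26200·23770000/32650000 = -19070 N.

-19.1 kN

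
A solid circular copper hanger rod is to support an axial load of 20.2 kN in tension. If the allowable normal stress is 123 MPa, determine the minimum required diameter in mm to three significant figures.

Required area A ≥ P/σ_allow = 20200/123 = 164.2 mm².
For a solid circular section, d ≥ √(4A/π) = 14.46 mm.

14.5 mm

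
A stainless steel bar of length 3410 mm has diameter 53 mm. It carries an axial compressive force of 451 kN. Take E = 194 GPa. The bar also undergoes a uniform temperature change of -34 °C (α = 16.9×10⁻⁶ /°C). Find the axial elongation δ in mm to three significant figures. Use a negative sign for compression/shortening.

A = 2206 mm².
δ_mech = NL/(AE) = -451000·3410/(2206·194000) = -3.593 mm.
δ_thermal = αLΔT = 16.9e-6·3410·-34 = -1.959 mm.
δ = δ_mech + δ_thermal = -5.553 mm.

-5.55 mm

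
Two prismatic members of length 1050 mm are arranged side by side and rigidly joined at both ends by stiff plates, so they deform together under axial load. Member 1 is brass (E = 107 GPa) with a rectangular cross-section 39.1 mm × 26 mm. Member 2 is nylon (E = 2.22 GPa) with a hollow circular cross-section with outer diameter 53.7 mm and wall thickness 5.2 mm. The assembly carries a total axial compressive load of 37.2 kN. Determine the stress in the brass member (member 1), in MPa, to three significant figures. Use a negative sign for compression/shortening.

A_1 = 1017 mm².
A_2 = 792.3 mm².
Equal strain + equilibrium ⇒ each member carries load in proportion to AE: A₁E₁ = 108800000 N, A₂E₂ = 1759000 N, ΣAE = 110500000 N.
σ₁ = P·E₁/ΣAE = -37200·107000/110500000 = -36.01 MPa.

-36.0 MPa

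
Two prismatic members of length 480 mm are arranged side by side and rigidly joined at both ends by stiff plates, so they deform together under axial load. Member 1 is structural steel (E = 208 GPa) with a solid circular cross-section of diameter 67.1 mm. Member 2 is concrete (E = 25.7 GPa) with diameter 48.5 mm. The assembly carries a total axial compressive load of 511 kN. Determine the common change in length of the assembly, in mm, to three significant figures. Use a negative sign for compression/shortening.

A_1 = 3536 mm².
A_2 = 1847 mm².
Equal strain + equilibrium ⇒ each member carries load in proportion to AE: A₁E₁ = 735500000 N, A₂E₂ = 47480000 N, ΣAE = 783000000 N.
δ = PL/ΣAE = -511000·480/783000000 = -0.3133 mm.

-0.313 mm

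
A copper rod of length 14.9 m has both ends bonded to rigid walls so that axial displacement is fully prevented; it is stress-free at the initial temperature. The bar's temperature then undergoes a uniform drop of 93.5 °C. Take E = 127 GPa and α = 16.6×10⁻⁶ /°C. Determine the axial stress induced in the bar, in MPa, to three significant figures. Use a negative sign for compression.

Free thermal expansion αLΔT = 16.6e-6 · 14900 · -93.5 = -23.13 mm.
The walls impose strain ε = −(-23.13)/14900 = 1.5521e-03; σ = Eε = 127000 · 1.5521e-03 = 197.1 MPa.

197 MPa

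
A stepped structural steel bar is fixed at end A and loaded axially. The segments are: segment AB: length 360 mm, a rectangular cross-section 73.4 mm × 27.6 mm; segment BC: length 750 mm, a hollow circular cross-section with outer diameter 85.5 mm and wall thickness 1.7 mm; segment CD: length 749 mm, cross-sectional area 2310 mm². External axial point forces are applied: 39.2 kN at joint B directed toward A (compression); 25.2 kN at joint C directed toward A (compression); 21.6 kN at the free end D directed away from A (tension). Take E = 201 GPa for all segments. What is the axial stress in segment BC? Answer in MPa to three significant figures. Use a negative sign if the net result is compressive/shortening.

-8.04 MPa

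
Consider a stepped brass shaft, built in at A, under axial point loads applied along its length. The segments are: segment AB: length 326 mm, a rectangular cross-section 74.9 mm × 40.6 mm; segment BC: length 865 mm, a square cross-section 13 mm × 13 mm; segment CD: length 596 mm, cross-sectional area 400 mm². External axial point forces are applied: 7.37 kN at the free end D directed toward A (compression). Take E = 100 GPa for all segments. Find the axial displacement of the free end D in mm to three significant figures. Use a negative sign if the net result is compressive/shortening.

Internal axial forces (sectioning from the free end, tension +): N_CD = -7.37 kN, N_BC = -7.37 kN, N_AB = -7.37 kN.
A_AB = 3041 mm².
A_BC = 169 mm².
δ_AB = -7370·326/(3041·100000) = -0.007901 mm
δ_BC = -7370·865/(169·100000) = -0.3772 mm
δ_CD = -7370·596/(400·100000) = -0.1098 mm
δ = Σδ_i = -0.4949 mm.

-0.495 mm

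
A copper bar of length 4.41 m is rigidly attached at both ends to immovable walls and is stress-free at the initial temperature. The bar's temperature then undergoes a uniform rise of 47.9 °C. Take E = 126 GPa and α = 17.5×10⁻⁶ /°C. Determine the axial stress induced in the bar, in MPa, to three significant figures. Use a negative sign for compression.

Free thermal expansion αLΔT = 17.5e-6 · 4410 · 47.9 = 3.697 mm.
The walls impose strain ε = −(3.697)/4410 = -8.3825e-04; σ = Eε = 126000 · -8.3825e-04 = -105.6 MPa.

-106 MPa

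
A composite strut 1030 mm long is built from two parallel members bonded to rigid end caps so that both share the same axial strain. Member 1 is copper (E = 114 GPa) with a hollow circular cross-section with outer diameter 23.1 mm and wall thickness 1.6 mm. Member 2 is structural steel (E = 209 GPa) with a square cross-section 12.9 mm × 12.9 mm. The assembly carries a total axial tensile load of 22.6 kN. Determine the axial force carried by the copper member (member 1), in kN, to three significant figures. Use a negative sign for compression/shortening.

A_1 = 108.1 mm².
A_2 = 166.4 mm².
Equal strain + equilibrium ⇒ each member carries load in proportion to AE: A₁E₁ = 12320000 N, A₂E₂ = 34780000 N, ΣAE = 47100000 N.
F₁ = P·A₁E₁/ΣAE = 22600·12320000/47100000 = 5912 N.

5.91 kN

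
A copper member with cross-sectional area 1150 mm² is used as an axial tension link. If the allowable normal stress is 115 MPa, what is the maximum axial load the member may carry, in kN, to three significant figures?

P_max = σ_allow · A = 115 · 1150 = 132200 N = 132.2 kN.

132 kN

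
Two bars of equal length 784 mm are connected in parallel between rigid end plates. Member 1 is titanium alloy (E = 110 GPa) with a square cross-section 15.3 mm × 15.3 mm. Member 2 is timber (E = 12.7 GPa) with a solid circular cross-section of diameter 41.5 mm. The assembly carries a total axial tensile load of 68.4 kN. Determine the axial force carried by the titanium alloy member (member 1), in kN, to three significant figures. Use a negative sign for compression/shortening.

41.0 kN

A_1 = 234.1 mm².
A_2 = 1353 mm².
Equal strain + equilibrium ⇒ each member carries load in proportion to AE: A₁E₁ = 25750000 N, A₂E₂ = 17180000 N, ΣAE = 42930000 N.
F₁ = P·A₁E₁/ΣAE = 68400·25750000/42930000 = 41030 N.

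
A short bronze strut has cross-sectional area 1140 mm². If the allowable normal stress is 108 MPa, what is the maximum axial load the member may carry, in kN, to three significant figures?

P_max = σ_allow · A = 108 · 1140 = 123100 N = 123.1 kN.

123 kN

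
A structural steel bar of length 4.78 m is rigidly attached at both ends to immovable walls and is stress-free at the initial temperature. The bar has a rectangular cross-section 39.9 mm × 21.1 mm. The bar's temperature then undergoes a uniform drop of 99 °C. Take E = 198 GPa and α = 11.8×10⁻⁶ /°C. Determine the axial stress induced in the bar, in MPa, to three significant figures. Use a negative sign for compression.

231 MPa

Free thermal expansion αLΔT = 11.8e-6 · 4780 · -99 = -5.584 mm.
The walls impose strain ε = −(-5.584)/4780 = 1.1682e-03; σ = Eε = 198000 · 1.1682e-03 = 231.3 MPa.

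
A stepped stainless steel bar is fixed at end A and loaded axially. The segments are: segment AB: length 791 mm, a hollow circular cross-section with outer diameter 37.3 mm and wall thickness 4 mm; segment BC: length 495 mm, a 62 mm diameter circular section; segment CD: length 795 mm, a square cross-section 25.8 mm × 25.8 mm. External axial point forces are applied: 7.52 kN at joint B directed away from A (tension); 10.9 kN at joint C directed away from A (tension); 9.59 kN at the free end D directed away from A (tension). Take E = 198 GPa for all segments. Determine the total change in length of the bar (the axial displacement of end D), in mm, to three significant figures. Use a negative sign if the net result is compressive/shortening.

Internal axial forces (sectioning from the free end, tension +): N_CD = 9.59 kN, N_BC = 20.49 kN, N_AB = 28.01 kN.
A_AB = 418.5 mm².
A_BC = 3019 mm².
A_CD = 665.6 mm².
δ_AB = 28010·791/(418.5·198000) = 0.2674 mm
δ_BC = 20490·495/(3019·198000) = 0.01697 mm
δ_CD = 9590·795/(665.6·198000) = 0.05785 mm
δ = Σδ_i = 0.3422 mm.

0.342 mm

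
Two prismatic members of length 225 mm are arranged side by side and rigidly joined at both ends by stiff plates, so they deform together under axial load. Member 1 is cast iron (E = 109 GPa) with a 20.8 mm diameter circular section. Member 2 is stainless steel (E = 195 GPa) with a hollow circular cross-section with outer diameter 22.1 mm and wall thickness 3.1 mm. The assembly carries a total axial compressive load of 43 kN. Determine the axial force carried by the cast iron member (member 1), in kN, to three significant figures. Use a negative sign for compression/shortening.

A_1 = 339.8 mm².
A_2 = 185 mm².
Equal strain + equilibrium ⇒ each member carries load in proportion to AE: A₁E₁ = 37040000 N, A₂E₂ = 36080000 N, ΣAE = 73120000 N.
F₁ = P·A₁E₁/ΣAE = -43000·37040000/73120000 = -21780 N.

-21.8 kN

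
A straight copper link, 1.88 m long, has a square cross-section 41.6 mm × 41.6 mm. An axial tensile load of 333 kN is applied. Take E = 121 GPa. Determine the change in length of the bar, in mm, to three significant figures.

2.99 mm

A = 1731 mm².
δ_mech = NL/(AE) = 333000·1880/(1731·121000) = 2.99 mm.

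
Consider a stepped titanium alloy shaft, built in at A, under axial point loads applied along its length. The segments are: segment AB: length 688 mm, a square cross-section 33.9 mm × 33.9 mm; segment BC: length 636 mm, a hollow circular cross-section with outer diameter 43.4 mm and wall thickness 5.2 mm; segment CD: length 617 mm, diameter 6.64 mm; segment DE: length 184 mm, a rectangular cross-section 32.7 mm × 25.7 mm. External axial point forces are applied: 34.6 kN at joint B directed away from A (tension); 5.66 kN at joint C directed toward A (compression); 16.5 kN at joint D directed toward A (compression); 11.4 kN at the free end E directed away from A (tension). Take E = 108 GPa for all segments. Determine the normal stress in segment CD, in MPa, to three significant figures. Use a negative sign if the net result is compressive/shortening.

-147 MPa

Internal axial forces (sectioning from the free end, tension +): N_DE = 11.4 kN, N_CD = -5.1 kN, N_BC = -10.76 kN, N_AB = 23.84 kN.
A_CD = 34.63 mm².
σ_CD = N_CD/A_CD = -5100/34.63 = -147.3 MPa.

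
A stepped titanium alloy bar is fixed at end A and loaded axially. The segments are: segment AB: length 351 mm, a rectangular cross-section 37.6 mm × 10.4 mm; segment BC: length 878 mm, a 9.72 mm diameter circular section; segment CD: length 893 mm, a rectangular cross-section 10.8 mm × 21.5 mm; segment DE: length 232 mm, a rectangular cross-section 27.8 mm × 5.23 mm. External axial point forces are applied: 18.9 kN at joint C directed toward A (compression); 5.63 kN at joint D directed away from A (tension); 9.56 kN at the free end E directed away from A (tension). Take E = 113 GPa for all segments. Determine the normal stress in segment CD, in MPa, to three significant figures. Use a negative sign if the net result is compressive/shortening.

65.4 MPa

Internal axial forces (sectioning from the free end, tension +): N_DE = 9.56 kN, N_CD = 15.19 kN, N_BC = -3.71 kN, N_AB = -3.71 kN.
A_CD = 232.2 mm².
σ_CD = N_CD/A_CD = 15190/232.2 = 65.42 MPa.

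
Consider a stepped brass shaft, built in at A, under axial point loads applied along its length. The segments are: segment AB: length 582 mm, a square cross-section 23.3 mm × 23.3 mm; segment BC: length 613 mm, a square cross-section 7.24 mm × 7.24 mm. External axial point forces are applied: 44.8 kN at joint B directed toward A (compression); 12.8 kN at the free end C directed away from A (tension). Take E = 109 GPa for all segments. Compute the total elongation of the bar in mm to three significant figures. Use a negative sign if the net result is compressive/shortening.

Internal axial forces (sectioning from the free end, tension +): N_BC = 12.8 kN, N_AB = -32 kN.
A_AB = 542.9 mm².
A_BC = 52.42 mm².
δ_AB = -32000·582/(542.9·109000) = -0.3147 mm
δ_BC = 12800·613/(52.42·109000) = 1.373 mm
δ = Σδ_i = 1.059 mm.

1.06 mm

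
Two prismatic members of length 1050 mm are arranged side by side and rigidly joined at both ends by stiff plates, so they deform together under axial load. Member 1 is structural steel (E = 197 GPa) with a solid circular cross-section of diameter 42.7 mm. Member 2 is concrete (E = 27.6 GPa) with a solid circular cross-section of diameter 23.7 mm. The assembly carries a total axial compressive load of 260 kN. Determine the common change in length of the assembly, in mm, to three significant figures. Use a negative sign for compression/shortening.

A_1 = 1432 mm².
A_2 = 441.2 mm².
Equal strain + equilibrium ⇒ each member carries load in proportion to AE: A₁E₁ = 282100000 N, A₂E₂ = 12180000 N, ΣAE = 294300000 N.
δ = PL/ΣAE = -260000·1050/294300000 = -0.9277 mm.

-0.928 mm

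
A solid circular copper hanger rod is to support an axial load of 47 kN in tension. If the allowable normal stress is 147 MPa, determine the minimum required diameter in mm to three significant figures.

20.2 mm

Required area A ≥ P/σ_allow = 47000/147 = 319.7 mm².
For a solid circular section, d ≥ √(4A/π) = 20.18 mm.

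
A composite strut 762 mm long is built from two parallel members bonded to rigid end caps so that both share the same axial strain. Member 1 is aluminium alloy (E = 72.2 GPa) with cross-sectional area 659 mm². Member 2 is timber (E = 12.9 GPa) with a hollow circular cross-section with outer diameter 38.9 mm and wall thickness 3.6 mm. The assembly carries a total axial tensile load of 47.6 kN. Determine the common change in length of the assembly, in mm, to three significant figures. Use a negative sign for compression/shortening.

0.688 mm

A_2 = 399.2 mm².
Equal strain + equilibrium ⇒ each member carries load in proportion to AE: A₁E₁ = 47580000 N, A₂E₂ = 5150000 N, ΣAE = 52730000 N.
δ = PL/ΣAE = 47600·762/52730000 = 0.6879 mm.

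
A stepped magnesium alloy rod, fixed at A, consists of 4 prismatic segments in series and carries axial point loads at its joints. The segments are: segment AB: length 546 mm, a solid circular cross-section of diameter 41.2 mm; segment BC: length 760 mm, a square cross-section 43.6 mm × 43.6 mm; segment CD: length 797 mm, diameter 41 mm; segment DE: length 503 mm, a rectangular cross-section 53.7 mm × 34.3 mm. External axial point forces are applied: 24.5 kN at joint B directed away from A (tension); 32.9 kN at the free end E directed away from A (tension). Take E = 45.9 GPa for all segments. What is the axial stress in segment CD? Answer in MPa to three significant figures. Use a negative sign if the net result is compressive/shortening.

24.9 MPa

Internal axial forces (sectioning from the free end, tension +): N_DE = 32.9 kN, N_CD = 32.9 kN, N_BC = 32.9 kN, N_AB = 57.4 kN.
A_CD = 1320 mm².
σ_CD = N_CD/A_CD = 32900/1320 = 24.92 MPa.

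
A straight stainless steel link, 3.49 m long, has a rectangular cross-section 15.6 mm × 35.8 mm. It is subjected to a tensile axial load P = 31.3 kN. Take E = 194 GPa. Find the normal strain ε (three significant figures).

A = 558.5 mm².
σ = N/A = 56.04 MPa; ε = σ/E = 56.04/194000 = 2.889e-04.

2.89e-04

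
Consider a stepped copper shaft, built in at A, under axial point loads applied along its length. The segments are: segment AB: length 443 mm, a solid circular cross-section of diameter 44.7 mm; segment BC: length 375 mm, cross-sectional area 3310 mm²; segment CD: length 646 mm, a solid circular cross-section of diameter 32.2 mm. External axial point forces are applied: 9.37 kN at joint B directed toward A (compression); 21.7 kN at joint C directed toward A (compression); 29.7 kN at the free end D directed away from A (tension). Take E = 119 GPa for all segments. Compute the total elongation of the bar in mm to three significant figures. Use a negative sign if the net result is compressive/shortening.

Internal axial forces (sectioning from the free end, tension +): N_CD = 29.7 kN, N_BC = 8 kN, N_AB = -1.37 kN.
A_AB = 1569 mm².
A_CD = 814.3 mm².
δ_AB = -1370·443/(1569·119000) = -0.00325 mm
δ_BC = 8000·375/(3310·119000) = 0.007616 mm
δ_CD = 29700·646/(814.3·119000) = 0.198 mm
δ = Σδ_i = 0.2024 mm.

0.202 mm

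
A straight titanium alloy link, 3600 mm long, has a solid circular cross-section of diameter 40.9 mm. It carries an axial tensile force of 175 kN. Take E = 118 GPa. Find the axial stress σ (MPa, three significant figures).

133 MPa

A = 1314 mm².
σ = N/A = 175000/1314 = 133.2 MPa.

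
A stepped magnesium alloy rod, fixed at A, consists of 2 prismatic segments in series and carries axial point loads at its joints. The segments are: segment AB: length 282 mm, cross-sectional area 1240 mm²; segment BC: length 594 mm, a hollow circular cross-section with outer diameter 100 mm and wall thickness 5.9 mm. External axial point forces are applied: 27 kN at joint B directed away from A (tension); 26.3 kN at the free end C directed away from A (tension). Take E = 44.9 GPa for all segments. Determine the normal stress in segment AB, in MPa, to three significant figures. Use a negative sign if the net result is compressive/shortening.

Internal axial forces (sectioning from the free end, tension +): N_BC = 26.3 kN, N_AB = 53.3 kN.
σ_AB = N_AB/A_AB = 53300/1240 = 42.98 MPa.

43.0 MPa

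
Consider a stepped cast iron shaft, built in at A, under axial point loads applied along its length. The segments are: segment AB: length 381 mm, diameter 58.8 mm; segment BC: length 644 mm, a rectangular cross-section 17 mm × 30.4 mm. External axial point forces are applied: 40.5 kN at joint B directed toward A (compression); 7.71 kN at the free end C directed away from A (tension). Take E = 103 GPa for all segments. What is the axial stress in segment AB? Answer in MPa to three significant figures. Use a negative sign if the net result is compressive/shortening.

-12.1 MPa

Internal axial forces (sectioning from the free end, tension +): N_BC = 7.71 kN, N_AB = -32.79 kN.
A_AB = 2715 mm².
σ_AB = N_AB/A_AB = -32790/2715 = -12.08 MPa.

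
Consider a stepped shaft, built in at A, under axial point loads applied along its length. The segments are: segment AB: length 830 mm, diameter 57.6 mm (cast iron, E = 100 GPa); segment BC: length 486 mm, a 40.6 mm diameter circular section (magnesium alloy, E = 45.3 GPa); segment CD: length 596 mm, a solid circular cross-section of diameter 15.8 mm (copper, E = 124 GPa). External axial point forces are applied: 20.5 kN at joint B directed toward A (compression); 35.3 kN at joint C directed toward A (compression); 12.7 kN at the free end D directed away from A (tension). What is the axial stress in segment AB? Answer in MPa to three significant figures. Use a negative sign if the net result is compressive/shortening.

Internal axial forces (sectioning from the free end, tension +): N_CD = 12.7 kN, N_BC = -22.6 kN, N_AB = -43.1 kN.
A_AB = 2606 mm².
σ_AB = N_AB/A_AB = -43100/2606 = -16.54 MPa.

-16.5 MPa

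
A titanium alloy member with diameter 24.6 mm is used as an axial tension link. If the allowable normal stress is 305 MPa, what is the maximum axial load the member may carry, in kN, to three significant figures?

A = 475.3 mm².
P_max = σ_allow · A = 305 · 475.3 = 145000 N = 145 kN.

145 kN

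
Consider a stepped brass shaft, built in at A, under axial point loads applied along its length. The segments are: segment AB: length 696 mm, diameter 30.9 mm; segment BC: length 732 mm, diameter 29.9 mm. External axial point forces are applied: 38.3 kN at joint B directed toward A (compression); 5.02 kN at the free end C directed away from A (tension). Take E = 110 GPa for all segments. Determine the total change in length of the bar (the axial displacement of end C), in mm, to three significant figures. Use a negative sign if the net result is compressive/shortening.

-0.233 mm

Internal axial forces (sectioning from the free end, tension +): N_BC = 5.02 kN, N_AB = -33.28 kN.
A_AB = 749.9 mm².
A_BC = 702.2 mm².
δ_AB = -33280·696/(749.9·110000) = -0.2808 mm
δ_BC = 5020·732/(702.2·110000) = 0.04758 mm
δ = Σδ_i = -0.2332 mm.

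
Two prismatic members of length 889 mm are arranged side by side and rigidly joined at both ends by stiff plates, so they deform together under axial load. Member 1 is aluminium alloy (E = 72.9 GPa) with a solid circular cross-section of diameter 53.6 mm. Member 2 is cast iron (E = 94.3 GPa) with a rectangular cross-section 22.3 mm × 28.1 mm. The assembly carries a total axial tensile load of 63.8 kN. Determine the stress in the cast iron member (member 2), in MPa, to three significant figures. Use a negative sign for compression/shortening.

26.9 MPa

A_1 = 2256 mm².
A_2 = 626.6 mm².
Equal strain + equilibrium ⇒ each member carries load in proportion to AE: A₁E₁ = 164500000 N, A₂E₂ = 59090000 N, ΣAE = 223600000 N.
σ₂ = P·E₂/ΣAE = 63800·94300/223600000 = 26.91 MPa.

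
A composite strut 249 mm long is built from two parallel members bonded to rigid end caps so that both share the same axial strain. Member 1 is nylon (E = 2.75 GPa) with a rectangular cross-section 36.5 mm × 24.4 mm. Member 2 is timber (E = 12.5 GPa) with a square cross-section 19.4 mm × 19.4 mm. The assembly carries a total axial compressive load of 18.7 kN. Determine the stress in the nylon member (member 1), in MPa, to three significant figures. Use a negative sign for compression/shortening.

-7.19 MPa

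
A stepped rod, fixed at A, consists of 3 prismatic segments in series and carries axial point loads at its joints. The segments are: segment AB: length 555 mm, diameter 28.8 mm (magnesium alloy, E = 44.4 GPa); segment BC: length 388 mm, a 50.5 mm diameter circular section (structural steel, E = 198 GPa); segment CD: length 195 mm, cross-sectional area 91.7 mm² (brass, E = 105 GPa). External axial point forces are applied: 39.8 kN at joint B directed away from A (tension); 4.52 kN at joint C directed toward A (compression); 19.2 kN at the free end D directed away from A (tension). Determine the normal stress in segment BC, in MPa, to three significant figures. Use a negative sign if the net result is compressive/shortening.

7.33 MPa

Internal axial forces (sectioning from the free end, tension +): N_CD = 19.2 kN, N_BC = 14.68 kN, N_AB = 54.48 kN.
A_BC = 2003 mm².
σ_BC = N_BC/A_BC = 14680/2003 = 7.329 MPa.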